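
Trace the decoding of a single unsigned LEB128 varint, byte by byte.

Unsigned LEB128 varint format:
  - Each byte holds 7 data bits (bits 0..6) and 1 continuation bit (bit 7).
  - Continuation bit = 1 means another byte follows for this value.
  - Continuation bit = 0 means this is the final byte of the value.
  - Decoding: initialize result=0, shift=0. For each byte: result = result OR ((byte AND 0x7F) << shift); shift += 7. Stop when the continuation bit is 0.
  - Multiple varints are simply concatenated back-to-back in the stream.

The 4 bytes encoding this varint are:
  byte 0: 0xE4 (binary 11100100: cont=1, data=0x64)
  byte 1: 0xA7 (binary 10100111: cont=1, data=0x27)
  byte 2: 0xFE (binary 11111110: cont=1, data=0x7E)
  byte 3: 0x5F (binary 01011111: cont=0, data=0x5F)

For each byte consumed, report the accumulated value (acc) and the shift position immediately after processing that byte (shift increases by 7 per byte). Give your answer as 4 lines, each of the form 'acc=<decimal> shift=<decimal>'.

byte 0=0xE4: payload=0x64=100, contrib = 100<<0 = 100; acc -> 100, shift -> 7
byte 1=0xA7: payload=0x27=39, contrib = 39<<7 = 4992; acc -> 5092, shift -> 14
byte 2=0xFE: payload=0x7E=126, contrib = 126<<14 = 2064384; acc -> 2069476, shift -> 21
byte 3=0x5F: payload=0x5F=95, contrib = 95<<21 = 199229440; acc -> 201298916, shift -> 28

Answer: acc=100 shift=7
acc=5092 shift=14
acc=2069476 shift=21
acc=201298916 shift=28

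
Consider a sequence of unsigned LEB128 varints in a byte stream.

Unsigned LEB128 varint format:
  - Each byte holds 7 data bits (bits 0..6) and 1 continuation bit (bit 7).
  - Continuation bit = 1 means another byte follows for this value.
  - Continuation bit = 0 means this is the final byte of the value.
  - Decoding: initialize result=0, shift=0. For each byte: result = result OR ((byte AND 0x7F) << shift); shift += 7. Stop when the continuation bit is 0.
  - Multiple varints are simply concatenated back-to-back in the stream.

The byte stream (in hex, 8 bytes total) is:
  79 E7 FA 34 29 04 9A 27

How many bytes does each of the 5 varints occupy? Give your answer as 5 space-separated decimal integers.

  byte[0]=0x79 cont=0 payload=0x79=121: acc |= 121<<0 -> acc=121 shift=7 [end]
Varint 1: bytes[0:1] = 79 -> value 121 (1 byte(s))
  byte[1]=0xE7 cont=1 payload=0x67=103: acc |= 103<<0 -> acc=103 shift=7
  byte[2]=0xFA cont=1 payload=0x7A=122: acc |= 122<<7 -> acc=15719 shift=14
  byte[3]=0x34 cont=0 payload=0x34=52: acc |= 52<<14 -> acc=867687 shift=21 [end]
Varint 2: bytes[1:4] = E7 FA 34 -> value 867687 (3 byte(s))
  byte[4]=0x29 cont=0 payload=0x29=41: acc |= 41<<0 -> acc=41 shift=7 [end]
Varint 3: bytes[4:5] = 29 -> value 41 (1 byte(s))
  byte[5]=0x04 cont=0 payload=0x04=4: acc |= 4<<0 -> acc=4 shift=7 [end]
Varint 4: bytes[5:6] = 04 -> value 4 (1 byte(s))
  byte[6]=0x9A cont=1 payload=0x1A=26: acc |= 26<<0 -> acc=26 shift=7
  byte[7]=0x27 cont=0 payload=0x27=39: acc |= 39<<7 -> acc=5018 shift=14 [end]
Varint 5: bytes[6:8] = 9A 27 -> value 5018 (2 byte(s))

Answer: 1 3 1 1 2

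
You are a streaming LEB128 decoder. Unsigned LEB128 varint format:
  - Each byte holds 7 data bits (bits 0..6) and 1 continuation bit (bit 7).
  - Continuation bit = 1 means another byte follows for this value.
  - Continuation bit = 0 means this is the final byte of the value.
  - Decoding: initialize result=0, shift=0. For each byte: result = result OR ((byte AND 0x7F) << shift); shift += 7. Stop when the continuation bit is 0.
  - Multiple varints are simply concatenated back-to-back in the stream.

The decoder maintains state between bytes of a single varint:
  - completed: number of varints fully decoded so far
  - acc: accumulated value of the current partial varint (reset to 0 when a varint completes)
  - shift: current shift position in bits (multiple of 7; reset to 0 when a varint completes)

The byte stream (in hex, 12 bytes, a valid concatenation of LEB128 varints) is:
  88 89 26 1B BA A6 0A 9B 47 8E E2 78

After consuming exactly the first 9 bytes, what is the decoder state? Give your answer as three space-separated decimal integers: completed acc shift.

Answer: 4 0 0

Derivation:
byte[0]=0x88 cont=1 payload=0x08: acc |= 8<<0 -> completed=0 acc=8 shift=7
byte[1]=0x89 cont=1 payload=0x09: acc |= 9<<7 -> completed=0 acc=1160 shift=14
byte[2]=0x26 cont=0 payload=0x26: varint #1 complete (value=623752); reset -> completed=1 acc=0 shift=0
byte[3]=0x1B cont=0 payload=0x1B: varint #2 complete (value=27); reset -> completed=2 acc=0 shift=0
byte[4]=0xBA cont=1 payload=0x3A: acc |= 58<<0 -> completed=2 acc=58 shift=7
byte[5]=0xA6 cont=1 payload=0x26: acc |= 38<<7 -> completed=2 acc=4922 shift=14
byte[6]=0x0A cont=0 payload=0x0A: varint #3 complete (value=168762); reset -> completed=3 acc=0 shift=0
byte[7]=0x9B cont=1 payload=0x1B: acc |= 27<<0 -> completed=3 acc=27 shift=7
byte[8]=0x47 cont=0 payload=0x47: varint #4 complete (value=9115); reset -> completed=4 acc=0 shift=0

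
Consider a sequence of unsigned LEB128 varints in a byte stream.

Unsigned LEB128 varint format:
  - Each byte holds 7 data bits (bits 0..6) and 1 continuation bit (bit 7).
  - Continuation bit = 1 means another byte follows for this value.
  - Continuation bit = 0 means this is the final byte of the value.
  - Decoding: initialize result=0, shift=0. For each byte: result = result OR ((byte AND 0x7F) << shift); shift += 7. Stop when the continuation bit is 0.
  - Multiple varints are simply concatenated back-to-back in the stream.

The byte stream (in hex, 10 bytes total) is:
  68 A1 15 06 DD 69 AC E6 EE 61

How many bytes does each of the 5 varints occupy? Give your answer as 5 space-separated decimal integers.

Answer: 1 2 1 2 4

Derivation:
  byte[0]=0x68 cont=0 payload=0x68=104: acc |= 104<<0 -> acc=104 shift=7 [end]
Varint 1: bytes[0:1] = 68 -> value 104 (1 byte(s))
  byte[1]=0xA1 cont=1 payload=0x21=33: acc |= 33<<0 -> acc=33 shift=7
  byte[2]=0x15 cont=0 payload=0x15=21: acc |= 21<<7 -> acc=2721 shift=14 [end]
Varint 2: bytes[1:3] = A1 15 -> value 2721 (2 byte(s))
  byte[3]=0x06 cont=0 payload=0x06=6: acc |= 6<<0 -> acc=6 shift=7 [end]
Varint 3: bytes[3:4] = 06 -> value 6 (1 byte(s))
  byte[4]=0xDD cont=1 payload=0x5D=93: acc |= 93<<0 -> acc=93 shift=7
  byte[5]=0x69 cont=0 payload=0x69=105: acc |= 105<<7 -> acc=13533 shift=14 [end]
Varint 4: bytes[4:6] = DD 69 -> value 13533 (2 byte(s))
  byte[6]=0xAC cont=1 payload=0x2C=44: acc |= 44<<0 -> acc=44 shift=7
  byte[7]=0xE6 cont=1 payload=0x66=102: acc |= 102<<7 -> acc=13100 shift=14
  byte[8]=0xEE cont=1 payload=0x6E=110: acc |= 110<<14 -> acc=1815340 shift=21
  byte[9]=0x61 cont=0 payload=0x61=97: acc |= 97<<21 -> acc=205239084 shift=28 [end]
Varint 5: bytes[6:10] = AC E6 EE 61 -> value 205239084 (4 byte(s))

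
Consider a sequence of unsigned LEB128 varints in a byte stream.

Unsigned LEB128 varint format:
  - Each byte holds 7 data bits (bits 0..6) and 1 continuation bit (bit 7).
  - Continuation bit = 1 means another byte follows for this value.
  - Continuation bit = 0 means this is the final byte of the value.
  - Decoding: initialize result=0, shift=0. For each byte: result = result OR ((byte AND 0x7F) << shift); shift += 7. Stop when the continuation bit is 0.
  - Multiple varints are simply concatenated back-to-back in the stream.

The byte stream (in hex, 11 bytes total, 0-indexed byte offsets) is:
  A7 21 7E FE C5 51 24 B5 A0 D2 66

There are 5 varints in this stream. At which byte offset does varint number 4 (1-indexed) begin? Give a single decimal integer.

Answer: 6

Derivation:
  byte[0]=0xA7 cont=1 payload=0x27=39: acc |= 39<<0 -> acc=39 shift=7
  byte[1]=0x21 cont=0 payload=0x21=33: acc |= 33<<7 -> acc=4263 shift=14 [end]
Varint 1: bytes[0:2] = A7 21 -> value 4263 (2 byte(s))
  byte[2]=0x7E cont=0 payload=0x7E=126: acc |= 126<<0 -> acc=126 shift=7 [end]
Varint 2: bytes[2:3] = 7E -> value 126 (1 byte(s))
  byte[3]=0xFE cont=1 payload=0x7E=126: acc |= 126<<0 -> acc=126 shift=7
  byte[4]=0xC5 cont=1 payload=0x45=69: acc |= 69<<7 -> acc=8958 shift=14
  byte[5]=0x51 cont=0 payload=0x51=81: acc |= 81<<14 -> acc=1336062 shift=21 [end]
Varint 3: bytes[3:6] = FE C5 51 -> value 1336062 (3 byte(s))
  byte[6]=0x24 cont=0 payload=0x24=36: acc |= 36<<0 -> acc=36 shift=7 [end]
Varint 4: bytes[6:7] = 24 -> value 36 (1 byte(s))
  byte[7]=0xB5 cont=1 payload=0x35=53: acc |= 53<<0 -> acc=53 shift=7
  byte[8]=0xA0 cont=1 payload=0x20=32: acc |= 32<<7 -> acc=4149 shift=14
  byte[9]=0xD2 cont=1 payload=0x52=82: acc |= 82<<14 -> acc=1347637 shift=21
  byte[10]=0x66 cont=0 payload=0x66=102: acc |= 102<<21 -> acc=215257141 shift=28 [end]
Varint 5: bytes[7:11] = B5 A0 D2 66 -> value 215257141 (4 byte(s))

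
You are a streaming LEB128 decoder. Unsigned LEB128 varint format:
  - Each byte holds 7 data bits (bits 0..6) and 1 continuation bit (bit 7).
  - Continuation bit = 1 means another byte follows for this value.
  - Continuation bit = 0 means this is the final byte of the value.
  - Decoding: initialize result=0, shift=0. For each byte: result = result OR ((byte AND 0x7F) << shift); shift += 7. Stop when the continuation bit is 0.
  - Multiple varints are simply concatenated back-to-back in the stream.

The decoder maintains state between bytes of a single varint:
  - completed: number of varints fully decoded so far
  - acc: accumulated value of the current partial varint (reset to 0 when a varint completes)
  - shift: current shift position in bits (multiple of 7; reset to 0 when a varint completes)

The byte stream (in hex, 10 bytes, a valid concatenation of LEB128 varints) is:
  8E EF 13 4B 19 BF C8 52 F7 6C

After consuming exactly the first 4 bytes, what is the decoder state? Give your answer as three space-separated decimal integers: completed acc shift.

byte[0]=0x8E cont=1 payload=0x0E: acc |= 14<<0 -> completed=0 acc=14 shift=7
byte[1]=0xEF cont=1 payload=0x6F: acc |= 111<<7 -> completed=0 acc=14222 shift=14
byte[2]=0x13 cont=0 payload=0x13: varint #1 complete (value=325518); reset -> completed=1 acc=0 shift=0
byte[3]=0x4B cont=0 payload=0x4B: varint #2 complete (value=75); reset -> completed=2 acc=0 shift=0

Answer: 2 0 0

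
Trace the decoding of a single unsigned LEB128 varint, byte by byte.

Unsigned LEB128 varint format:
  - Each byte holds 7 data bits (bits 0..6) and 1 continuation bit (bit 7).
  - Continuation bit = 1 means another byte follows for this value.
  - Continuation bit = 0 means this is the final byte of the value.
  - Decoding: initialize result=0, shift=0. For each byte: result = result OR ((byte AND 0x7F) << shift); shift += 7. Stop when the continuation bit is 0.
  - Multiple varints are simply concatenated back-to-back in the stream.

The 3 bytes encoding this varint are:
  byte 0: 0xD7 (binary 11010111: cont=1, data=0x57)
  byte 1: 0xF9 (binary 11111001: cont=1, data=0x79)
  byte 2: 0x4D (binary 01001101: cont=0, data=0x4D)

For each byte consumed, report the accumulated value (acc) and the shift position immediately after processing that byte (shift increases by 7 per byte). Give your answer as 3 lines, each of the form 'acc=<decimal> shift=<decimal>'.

byte 0=0xD7: payload=0x57=87, contrib = 87<<0 = 87; acc -> 87, shift -> 7
byte 1=0xF9: payload=0x79=121, contrib = 121<<7 = 15488; acc -> 15575, shift -> 14
byte 2=0x4D: payload=0x4D=77, contrib = 77<<14 = 1261568; acc -> 1277143, shift -> 21

Answer: acc=87 shift=7
acc=15575 shift=14
acc=1277143 shift=21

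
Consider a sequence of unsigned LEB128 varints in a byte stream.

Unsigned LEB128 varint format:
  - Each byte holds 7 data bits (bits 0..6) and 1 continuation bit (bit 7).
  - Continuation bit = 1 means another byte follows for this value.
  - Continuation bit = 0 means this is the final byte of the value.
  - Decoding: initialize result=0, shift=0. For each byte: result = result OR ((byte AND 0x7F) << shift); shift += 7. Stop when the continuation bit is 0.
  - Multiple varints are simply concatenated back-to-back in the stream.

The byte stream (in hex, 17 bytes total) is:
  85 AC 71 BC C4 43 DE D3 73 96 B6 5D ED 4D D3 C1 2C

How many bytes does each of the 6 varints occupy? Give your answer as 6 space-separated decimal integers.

Answer: 3 3 3 3 2 3

Derivation:
  byte[0]=0x85 cont=1 payload=0x05=5: acc |= 5<<0 -> acc=5 shift=7
  byte[1]=0xAC cont=1 payload=0x2C=44: acc |= 44<<7 -> acc=5637 shift=14
  byte[2]=0x71 cont=0 payload=0x71=113: acc |= 113<<14 -> acc=1857029 shift=21 [end]
Varint 1: bytes[0:3] = 85 AC 71 -> value 1857029 (3 byte(s))
  byte[3]=0xBC cont=1 payload=0x3C=60: acc |= 60<<0 -> acc=60 shift=7
  byte[4]=0xC4 cont=1 payload=0x44=68: acc |= 68<<7 -> acc=8764 shift=14
  byte[5]=0x43 cont=0 payload=0x43=67: acc |= 67<<14 -> acc=1106492 shift=21 [end]
Varint 2: bytes[3:6] = BC C4 43 -> value 1106492 (3 byte(s))
  byte[6]=0xDE cont=1 payload=0x5E=94: acc |= 94<<0 -> acc=94 shift=7
  byte[7]=0xD3 cont=1 payload=0x53=83: acc |= 83<<7 -> acc=10718 shift=14
  byte[8]=0x73 cont=0 payload=0x73=115: acc |= 115<<14 -> acc=1894878 shift=21 [end]
Varint 3: bytes[6:9] = DE D3 73 -> value 1894878 (3 byte(s))
  byte[9]=0x96 cont=1 payload=0x16=22: acc |= 22<<0 -> acc=22 shift=7
  byte[10]=0xB6 cont=1 payload=0x36=54: acc |= 54<<7 -> acc=6934 shift=14
  byte[11]=0x5D cont=0 payload=0x5D=93: acc |= 93<<14 -> acc=1530646 shift=21 [end]
Varint 4: bytes[9:12] = 96 B6 5D -> value 1530646 (3 byte(s))
  byte[12]=0xED cont=1 payload=0x6D=109: acc |= 109<<0 -> acc=109 shift=7
  byte[13]=0x4D cont=0 payload=0x4D=77: acc |= 77<<7 -> acc=9965 shift=14 [end]
Varint 5: bytes[12:14] = ED 4D -> value 9965 (2 byte(s))
  byte[14]=0xD3 cont=1 payload=0x53=83: acc |= 83<<0 -> acc=83 shift=7
  byte[15]=0xC1 cont=1 payload=0x41=65: acc |= 65<<7 -> acc=8403 shift=14
  byte[16]=0x2C cont=0 payload=0x2C=44: acc |= 44<<14 -> acc=729299 shift=21 [end]
Varint 6: bytes[14:17] = D3 C1 2C -> value 729299 (3 byte(s))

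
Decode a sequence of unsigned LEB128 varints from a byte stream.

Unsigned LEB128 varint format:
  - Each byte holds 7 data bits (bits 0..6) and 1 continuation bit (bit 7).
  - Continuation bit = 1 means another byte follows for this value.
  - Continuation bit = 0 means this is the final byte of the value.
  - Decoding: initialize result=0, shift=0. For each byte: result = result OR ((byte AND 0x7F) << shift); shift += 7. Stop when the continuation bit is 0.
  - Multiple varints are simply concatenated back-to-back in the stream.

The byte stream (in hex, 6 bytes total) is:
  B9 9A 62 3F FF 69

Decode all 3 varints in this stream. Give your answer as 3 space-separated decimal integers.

  byte[0]=0xB9 cont=1 payload=0x39=57: acc |= 57<<0 -> acc=57 shift=7
  byte[1]=0x9A cont=1 payload=0x1A=26: acc |= 26<<7 -> acc=3385 shift=14
  byte[2]=0x62 cont=0 payload=0x62=98: acc |= 98<<14 -> acc=1609017 shift=21 [end]
Varint 1: bytes[0:3] = B9 9A 62 -> value 1609017 (3 byte(s))
  byte[3]=0x3F cont=0 payload=0x3F=63: acc |= 63<<0 -> acc=63 shift=7 [end]
Varint 2: bytes[3:4] = 3F -> value 63 (1 byte(s))
  byte[4]=0xFF cont=1 payload=0x7F=127: acc |= 127<<0 -> acc=127 shift=7
  byte[5]=0x69 cont=0 payload=0x69=105: acc |= 105<<7 -> acc=13567 shift=14 [end]
Varint 3: bytes[4:6] = FF 69 -> value 13567 (2 byte(s))

Answer: 1609017 63 13567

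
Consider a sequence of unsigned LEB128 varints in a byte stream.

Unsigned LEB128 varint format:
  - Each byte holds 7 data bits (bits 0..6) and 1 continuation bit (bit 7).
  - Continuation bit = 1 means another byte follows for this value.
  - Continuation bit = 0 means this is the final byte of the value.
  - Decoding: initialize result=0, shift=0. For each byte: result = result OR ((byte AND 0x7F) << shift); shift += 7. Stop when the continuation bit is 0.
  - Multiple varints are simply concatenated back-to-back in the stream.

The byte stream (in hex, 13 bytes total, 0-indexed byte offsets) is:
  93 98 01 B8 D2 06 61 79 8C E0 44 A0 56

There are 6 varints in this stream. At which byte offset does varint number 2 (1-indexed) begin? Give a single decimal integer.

  byte[0]=0x93 cont=1 payload=0x13=19: acc |= 19<<0 -> acc=19 shift=7
  byte[1]=0x98 cont=1 payload=0x18=24: acc |= 24<<7 -> acc=3091 shift=14
  byte[2]=0x01 cont=0 payload=0x01=1: acc |= 1<<14 -> acc=19475 shift=21 [end]
Varint 1: bytes[0:3] = 93 98 01 -> value 19475 (3 byte(s))
  byte[3]=0xB8 cont=1 payload=0x38=56: acc |= 56<<0 -> acc=56 shift=7
  byte[4]=0xD2 cont=1 payload=0x52=82: acc |= 82<<7 -> acc=10552 shift=14
  byte[5]=0x06 cont=0 payload=0x06=6: acc |= 6<<14 -> acc=108856 shift=21 [end]
Varint 2: bytes[3:6] = B8 D2 06 -> value 108856 (3 byte(s))
  byte[6]=0x61 cont=0 payload=0x61=97: acc |= 97<<0 -> acc=97 shift=7 [end]
Varint 3: bytes[6:7] = 61 -> value 97 (1 byte(s))
  byte[7]=0x79 cont=0 payload=0x79=121: acc |= 121<<0 -> acc=121 shift=7 [end]
Varint 4: bytes[7:8] = 79 -> value 121 (1 byte(s))
  byte[8]=0x8C cont=1 payload=0x0C=12: acc |= 12<<0 -> acc=12 shift=7
  byte[9]=0xE0 cont=1 payload=0x60=96: acc |= 96<<7 -> acc=12300 shift=14
  byte[10]=0x44 cont=0 payload=0x44=68: acc |= 68<<14 -> acc=1126412 shift=21 [end]
Varint 5: bytes[8:11] = 8C E0 44 -> value 1126412 (3 byte(s))
  byte[11]=0xA0 cont=1 payload=0x20=32: acc |= 32<<0 -> acc=32 shift=7
  byte[12]=0x56 cont=0 payload=0x56=86: acc |= 86<<7 -> acc=11040 shift=14 [end]
Varint 6: bytes[11:13] = A0 56 -> value 11040 (2 byte(s))

Answer: 3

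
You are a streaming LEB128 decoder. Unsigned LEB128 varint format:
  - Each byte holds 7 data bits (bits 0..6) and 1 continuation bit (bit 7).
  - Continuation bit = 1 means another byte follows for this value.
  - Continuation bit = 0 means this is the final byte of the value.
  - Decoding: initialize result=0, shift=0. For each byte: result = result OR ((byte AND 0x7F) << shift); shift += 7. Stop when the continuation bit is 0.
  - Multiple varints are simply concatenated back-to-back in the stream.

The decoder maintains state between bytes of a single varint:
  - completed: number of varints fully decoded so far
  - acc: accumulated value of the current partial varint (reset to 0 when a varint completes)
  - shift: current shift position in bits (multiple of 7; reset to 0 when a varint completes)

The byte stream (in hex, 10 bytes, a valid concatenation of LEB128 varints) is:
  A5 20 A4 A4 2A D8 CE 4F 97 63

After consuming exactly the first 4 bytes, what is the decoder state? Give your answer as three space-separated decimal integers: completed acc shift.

Answer: 1 4644 14

Derivation:
byte[0]=0xA5 cont=1 payload=0x25: acc |= 37<<0 -> completed=0 acc=37 shift=7
byte[1]=0x20 cont=0 payload=0x20: varint #1 complete (value=4133); reset -> completed=1 acc=0 shift=0
byte[2]=0xA4 cont=1 payload=0x24: acc |= 36<<0 -> completed=1 acc=36 shift=7
byte[3]=0xA4 cont=1 payload=0x24: acc |= 36<<7 -> completed=1 acc=4644 shift=14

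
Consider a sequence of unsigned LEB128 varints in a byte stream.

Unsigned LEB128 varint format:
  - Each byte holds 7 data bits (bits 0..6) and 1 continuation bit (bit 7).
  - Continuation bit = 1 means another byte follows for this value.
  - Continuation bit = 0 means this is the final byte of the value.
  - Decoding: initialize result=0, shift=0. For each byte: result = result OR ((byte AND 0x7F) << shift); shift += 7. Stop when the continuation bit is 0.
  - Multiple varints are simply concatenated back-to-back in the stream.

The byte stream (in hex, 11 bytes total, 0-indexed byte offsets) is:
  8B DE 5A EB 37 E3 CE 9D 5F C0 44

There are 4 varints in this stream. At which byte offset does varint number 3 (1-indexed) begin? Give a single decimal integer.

  byte[0]=0x8B cont=1 payload=0x0B=11: acc |= 11<<0 -> acc=11 shift=7
  byte[1]=0xDE cont=1 payload=0x5E=94: acc |= 94<<7 -> acc=12043 shift=14
  byte[2]=0x5A cont=0 payload=0x5A=90: acc |= 90<<14 -> acc=1486603 shift=21 [end]
Varint 1: bytes[0:3] = 8B DE 5A -> value 1486603 (3 byte(s))
  byte[3]=0xEB cont=1 payload=0x6B=107: acc |= 107<<0 -> acc=107 shift=7
  byte[4]=0x37 cont=0 payload=0x37=55: acc |= 55<<7 -> acc=7147 shift=14 [end]
Varint 2: bytes[3:5] = EB 37 -> value 7147 (2 byte(s))
  byte[5]=0xE3 cont=1 payload=0x63=99: acc |= 99<<0 -> acc=99 shift=7
  byte[6]=0xCE cont=1 payload=0x4E=78: acc |= 78<<7 -> acc=10083 shift=14
  byte[7]=0x9D cont=1 payload=0x1D=29: acc |= 29<<14 -> acc=485219 shift=21
  byte[8]=0x5F cont=0 payload=0x5F=95: acc |= 95<<21 -> acc=199714659 shift=28 [end]
Varint 3: bytes[5:9] = E3 CE 9D 5F -> value 199714659 (4 byte(s))
  byte[9]=0xC0 cont=1 payload=0x40=64: acc |= 64<<0 -> acc=64 shift=7
  byte[10]=0x44 cont=0 payload=0x44=68: acc |= 68<<7 -> acc=8768 shift=14 [end]
Varint 4: bytes[9:11] = C0 44 -> value 8768 (2 byte(s))

Answer: 5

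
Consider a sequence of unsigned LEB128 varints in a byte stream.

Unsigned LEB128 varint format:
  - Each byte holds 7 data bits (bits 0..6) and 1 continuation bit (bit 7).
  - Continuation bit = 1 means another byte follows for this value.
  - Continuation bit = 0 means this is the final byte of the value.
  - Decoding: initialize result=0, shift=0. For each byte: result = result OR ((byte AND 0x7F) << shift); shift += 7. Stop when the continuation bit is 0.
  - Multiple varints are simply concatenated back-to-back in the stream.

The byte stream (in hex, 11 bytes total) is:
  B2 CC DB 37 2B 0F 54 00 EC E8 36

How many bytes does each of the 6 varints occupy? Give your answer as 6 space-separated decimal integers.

Answer: 4 1 1 1 1 3

Derivation:
  byte[0]=0xB2 cont=1 payload=0x32=50: acc |= 50<<0 -> acc=50 shift=7
  byte[1]=0xCC cont=1 payload=0x4C=76: acc |= 76<<7 -> acc=9778 shift=14
  byte[2]=0xDB cont=1 payload=0x5B=91: acc |= 91<<14 -> acc=1500722 shift=21
  byte[3]=0x37 cont=0 payload=0x37=55: acc |= 55<<21 -> acc=116844082 shift=28 [end]
Varint 1: bytes[0:4] = B2 CC DB 37 -> value 116844082 (4 byte(s))
  byte[4]=0x2B cont=0 payload=0x2B=43: acc |= 43<<0 -> acc=43 shift=7 [end]
Varint 2: bytes[4:5] = 2B -> value 43 (1 byte(s))
  byte[5]=0x0F cont=0 payload=0x0F=15: acc |= 15<<0 -> acc=15 shift=7 [end]
Varint 3: bytes[5:6] = 0F -> value 15 (1 byte(s))
  byte[6]=0x54 cont=0 payload=0x54=84: acc |= 84<<0 -> acc=84 shift=7 [end]
Varint 4: bytes[6:7] = 54 -> value 84 (1 byte(s))
  byte[7]=0x00 cont=0 payload=0x00=0: acc |= 0<<0 -> acc=0 shift=7 [end]
Varint 5: bytes[7:8] = 00 -> value 0 (1 byte(s))
  byte[8]=0xEC cont=1 payload=0x6C=108: acc |= 108<<0 -> acc=108 shift=7
  byte[9]=0xE8 cont=1 payload=0x68=104: acc |= 104<<7 -> acc=13420 shift=14
  byte[10]=0x36 cont=0 payload=0x36=54: acc |= 54<<14 -> acc=898156 shift=21 [end]
Varint 6: bytes[8:11] = EC E8 36 -> value 898156 (3 byte(s))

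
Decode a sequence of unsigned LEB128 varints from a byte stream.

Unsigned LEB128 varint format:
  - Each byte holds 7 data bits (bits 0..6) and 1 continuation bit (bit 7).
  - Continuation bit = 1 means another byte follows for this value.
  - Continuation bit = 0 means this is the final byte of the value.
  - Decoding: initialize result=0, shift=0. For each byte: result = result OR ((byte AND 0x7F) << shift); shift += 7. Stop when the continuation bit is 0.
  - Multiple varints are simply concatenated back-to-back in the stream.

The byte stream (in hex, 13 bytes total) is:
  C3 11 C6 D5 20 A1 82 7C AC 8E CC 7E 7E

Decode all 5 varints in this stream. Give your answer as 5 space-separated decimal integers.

  byte[0]=0xC3 cont=1 payload=0x43=67: acc |= 67<<0 -> acc=67 shift=7
  byte[1]=0x11 cont=0 payload=0x11=17: acc |= 17<<7 -> acc=2243 shift=14 [end]
Varint 1: bytes[0:2] = C3 11 -> value 2243 (2 byte(s))
  byte[2]=0xC6 cont=1 payload=0x46=70: acc |= 70<<0 -> acc=70 shift=7
  byte[3]=0xD5 cont=1 payload=0x55=85: acc |= 85<<7 -> acc=10950 shift=14
  byte[4]=0x20 cont=0 payload=0x20=32: acc |= 32<<14 -> acc=535238 shift=21 [end]
Varint 2: bytes[2:5] = C6 D5 20 -> value 535238 (3 byte(s))
  byte[5]=0xA1 cont=1 payload=0x21=33: acc |= 33<<0 -> acc=33 shift=7
  byte[6]=0x82 cont=1 payload=0x02=2: acc |= 2<<7 -> acc=289 shift=14
  byte[7]=0x7C cont=0 payload=0x7C=124: acc |= 124<<14 -> acc=2031905 shift=21 [end]
Varint 3: bytes[5:8] = A1 82 7C -> value 2031905 (3 byte(s))
  byte[8]=0xAC cont=1 payload=0x2C=44: acc |= 44<<0 -> acc=44 shift=7
  byte[9]=0x8E cont=1 payload=0x0E=14: acc |= 14<<7 -> acc=1836 shift=14
  byte[10]=0xCC cont=1 payload=0x4C=76: acc |= 76<<14 -> acc=1247020 shift=21
  byte[11]=0x7E cont=0 payload=0x7E=126: acc |= 126<<21 -> acc=265488172 shift=28 [end]
Varint 4: bytes[8:12] = AC 8E CC 7E -> value 265488172 (4 byte(s))
  byte[12]=0x7E cont=0 payload=0x7E=126: acc |= 126<<0 -> acc=126 shift=7 [end]
Varint 5: bytes[12:13] = 7E -> value 126 (1 byte(s))

Answer: 2243 535238 2031905 265488172 126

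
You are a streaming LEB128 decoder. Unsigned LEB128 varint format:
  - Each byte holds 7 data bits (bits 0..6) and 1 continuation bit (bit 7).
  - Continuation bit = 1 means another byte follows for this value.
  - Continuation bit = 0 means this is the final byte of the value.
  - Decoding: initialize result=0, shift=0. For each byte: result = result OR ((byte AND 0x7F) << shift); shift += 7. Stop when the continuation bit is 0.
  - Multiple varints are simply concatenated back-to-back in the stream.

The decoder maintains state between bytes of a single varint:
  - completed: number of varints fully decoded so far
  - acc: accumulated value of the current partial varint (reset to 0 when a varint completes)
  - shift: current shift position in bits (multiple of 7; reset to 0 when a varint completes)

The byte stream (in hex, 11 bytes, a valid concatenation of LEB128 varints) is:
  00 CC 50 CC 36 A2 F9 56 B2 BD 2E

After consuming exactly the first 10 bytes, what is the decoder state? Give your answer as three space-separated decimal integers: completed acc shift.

Answer: 4 7858 14

Derivation:
byte[0]=0x00 cont=0 payload=0x00: varint #1 complete (value=0); reset -> completed=1 acc=0 shift=0
byte[1]=0xCC cont=1 payload=0x4C: acc |= 76<<0 -> completed=1 acc=76 shift=7
byte[2]=0x50 cont=0 payload=0x50: varint #2 complete (value=10316); reset -> completed=2 acc=0 shift=0
byte[3]=0xCC cont=1 payload=0x4C: acc |= 76<<0 -> completed=2 acc=76 shift=7
byte[4]=0x36 cont=0 payload=0x36: varint #3 complete (value=6988); reset -> completed=3 acc=0 shift=0
byte[5]=0xA2 cont=1 payload=0x22: acc |= 34<<0 -> completed=3 acc=34 shift=7
byte[6]=0xF9 cont=1 payload=0x79: acc |= 121<<7 -> completed=3 acc=15522 shift=14
byte[7]=0x56 cont=0 payload=0x56: varint #4 complete (value=1424546); reset -> completed=4 acc=0 shift=0
byte[8]=0xB2 cont=1 payload=0x32: acc |= 50<<0 -> completed=4 acc=50 shift=7
byte[9]=0xBD cont=1 payload=0x3D: acc |= 61<<7 -> completed=4 acc=7858 shift=14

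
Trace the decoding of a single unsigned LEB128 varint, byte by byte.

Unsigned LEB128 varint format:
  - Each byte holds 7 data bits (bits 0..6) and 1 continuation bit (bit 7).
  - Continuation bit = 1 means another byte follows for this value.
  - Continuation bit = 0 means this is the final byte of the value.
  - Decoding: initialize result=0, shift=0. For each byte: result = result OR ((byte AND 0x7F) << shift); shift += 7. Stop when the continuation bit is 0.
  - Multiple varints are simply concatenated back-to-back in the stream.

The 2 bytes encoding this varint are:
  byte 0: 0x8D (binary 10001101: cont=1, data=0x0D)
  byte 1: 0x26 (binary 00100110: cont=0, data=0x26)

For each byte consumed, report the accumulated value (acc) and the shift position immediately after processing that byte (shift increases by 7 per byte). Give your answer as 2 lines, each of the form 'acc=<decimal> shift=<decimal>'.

Answer: acc=13 shift=7
acc=4877 shift=14

Derivation:
byte 0=0x8D: payload=0x0D=13, contrib = 13<<0 = 13; acc -> 13, shift -> 7
byte 1=0x26: payload=0x26=38, contrib = 38<<7 = 4864; acc -> 4877, shift -> 14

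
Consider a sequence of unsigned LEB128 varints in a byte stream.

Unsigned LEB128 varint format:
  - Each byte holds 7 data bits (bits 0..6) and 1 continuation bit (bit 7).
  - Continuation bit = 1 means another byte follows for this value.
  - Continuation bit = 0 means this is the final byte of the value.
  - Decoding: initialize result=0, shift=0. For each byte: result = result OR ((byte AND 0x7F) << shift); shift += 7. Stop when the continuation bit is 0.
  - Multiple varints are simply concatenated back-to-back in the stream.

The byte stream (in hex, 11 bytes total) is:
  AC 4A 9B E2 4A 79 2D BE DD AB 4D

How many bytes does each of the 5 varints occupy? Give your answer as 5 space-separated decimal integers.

  byte[0]=0xAC cont=1 payload=0x2C=44: acc |= 44<<0 -> acc=44 shift=7
  byte[1]=0x4A cont=0 payload=0x4A=74: acc |= 74<<7 -> acc=9516 shift=14 [end]
Varint 1: bytes[0:2] = AC 4A -> value 9516 (2 byte(s))
  byte[2]=0x9B cont=1 payload=0x1B=27: acc |= 27<<0 -> acc=27 shift=7
  byte[3]=0xE2 cont=1 payload=0x62=98: acc |= 98<<7 -> acc=12571 shift=14
  byte[4]=0x4A cont=0 payload=0x4A=74: acc |= 74<<14 -> acc=1224987 shift=21 [end]
Varint 2: bytes[2:5] = 9B E2 4A -> value 1224987 (3 byte(s))
  byte[5]=0x79 cont=0 payload=0x79=121: acc |= 121<<0 -> acc=121 shift=7 [end]
Varint 3: bytes[5:6] = 79 -> value 121 (1 byte(s))
  byte[6]=0x2D cont=0 payload=0x2D=45: acc |= 45<<0 -> acc=45 shift=7 [end]
Varint 4: bytes[6:7] = 2D -> value 45 (1 byte(s))
  byte[7]=0xBE cont=1 payload=0x3E=62: acc |= 62<<0 -> acc=62 shift=7
  byte[8]=0xDD cont=1 payload=0x5D=93: acc |= 93<<7 -> acc=11966 shift=14
  byte[9]=0xAB cont=1 payload=0x2B=43: acc |= 43<<14 -> acc=716478 shift=21
  byte[10]=0x4D cont=0 payload=0x4D=77: acc |= 77<<21 -> acc=162197182 shift=28 [end]
Varint 5: bytes[7:11] = BE DD AB 4D -> value 162197182 (4 byte(s))

Answer: 2 3 1 1 4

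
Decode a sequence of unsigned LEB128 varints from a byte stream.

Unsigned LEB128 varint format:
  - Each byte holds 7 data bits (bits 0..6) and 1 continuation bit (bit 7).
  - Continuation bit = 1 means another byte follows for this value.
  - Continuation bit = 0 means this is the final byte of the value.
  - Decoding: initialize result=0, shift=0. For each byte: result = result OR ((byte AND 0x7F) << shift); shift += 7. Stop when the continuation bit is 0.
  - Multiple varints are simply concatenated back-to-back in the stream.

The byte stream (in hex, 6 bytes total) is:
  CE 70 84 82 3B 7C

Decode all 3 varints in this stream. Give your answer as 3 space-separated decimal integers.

Answer: 14414 966916 124

Derivation:
  byte[0]=0xCE cont=1 payload=0x4E=78: acc |= 78<<0 -> acc=78 shift=7
  byte[1]=0x70 cont=0 payload=0x70=112: acc |= 112<<7 -> acc=14414 shift=14 [end]
Varint 1: bytes[0:2] = CE 70 -> value 14414 (2 byte(s))
  byte[2]=0x84 cont=1 payload=0x04=4: acc |= 4<<0 -> acc=4 shift=7
  byte[3]=0x82 cont=1 payload=0x02=2: acc |= 2<<7 -> acc=260 shift=14
  byte[4]=0x3B cont=0 payload=0x3B=59: acc |= 59<<14 -> acc=966916 shift=21 [end]
Varint 2: bytes[2:5] = 84 82 3B -> value 966916 (3 byte(s))
  byte[5]=0x7C cont=0 payload=0x7C=124: acc |= 124<<0 -> acc=124 shift=7 [end]
Varint 3: bytes[5:6] = 7C -> value 124 (1 byte(s))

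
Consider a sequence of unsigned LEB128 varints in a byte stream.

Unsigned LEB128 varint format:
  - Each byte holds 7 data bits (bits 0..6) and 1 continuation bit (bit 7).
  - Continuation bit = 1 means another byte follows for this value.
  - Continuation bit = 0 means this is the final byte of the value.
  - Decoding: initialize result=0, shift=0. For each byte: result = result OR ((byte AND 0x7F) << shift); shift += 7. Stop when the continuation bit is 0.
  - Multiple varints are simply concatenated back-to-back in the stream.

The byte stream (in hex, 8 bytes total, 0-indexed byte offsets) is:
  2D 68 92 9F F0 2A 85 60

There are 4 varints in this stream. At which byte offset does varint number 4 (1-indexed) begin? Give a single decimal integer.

Answer: 6

Derivation:
  byte[0]=0x2D cont=0 payload=0x2D=45: acc |= 45<<0 -> acc=45 shift=7 [end]
Varint 1: bytes[0:1] = 2D -> value 45 (1 byte(s))
  byte[1]=0x68 cont=0 payload=0x68=104: acc |= 104<<0 -> acc=104 shift=7 [end]
Varint 2: bytes[1:2] = 68 -> value 104 (1 byte(s))
  byte[2]=0x92 cont=1 payload=0x12=18: acc |= 18<<0 -> acc=18 shift=7
  byte[3]=0x9F cont=1 payload=0x1F=31: acc |= 31<<7 -> acc=3986 shift=14
  byte[4]=0xF0 cont=1 payload=0x70=112: acc |= 112<<14 -> acc=1838994 shift=21
  byte[5]=0x2A cont=0 payload=0x2A=42: acc |= 42<<21 -> acc=89919378 shift=28 [end]
Varint 3: bytes[2:6] = 92 9F F0 2A -> value 89919378 (4 byte(s))
  byte[6]=0x85 cont=1 payload=0x05=5: acc |= 5<<0 -> acc=5 shift=7
  byte[7]=0x60 cont=0 payload=0x60=96: acc |= 96<<7 -> acc=12293 shift=14 [end]
Varint 4: bytes[6:8] = 85 60 -> value 12293 (2 byte(s))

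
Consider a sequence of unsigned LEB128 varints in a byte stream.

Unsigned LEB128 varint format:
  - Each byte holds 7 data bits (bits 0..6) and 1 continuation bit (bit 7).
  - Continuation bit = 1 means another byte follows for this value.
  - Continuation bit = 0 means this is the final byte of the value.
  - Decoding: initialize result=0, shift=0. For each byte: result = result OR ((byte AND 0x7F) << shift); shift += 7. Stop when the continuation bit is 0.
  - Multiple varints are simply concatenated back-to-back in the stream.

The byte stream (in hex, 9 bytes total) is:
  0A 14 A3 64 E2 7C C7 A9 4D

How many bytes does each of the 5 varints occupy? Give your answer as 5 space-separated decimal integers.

Answer: 1 1 2 2 3

Derivation:
  byte[0]=0x0A cont=0 payload=0x0A=10: acc |= 10<<0 -> acc=10 shift=7 [end]
Varint 1: bytes[0:1] = 0A -> value 10 (1 byte(s))
  byte[1]=0x14 cont=0 payload=0x14=20: acc |= 20<<0 -> acc=20 shift=7 [end]
Varint 2: bytes[1:2] = 14 -> value 20 (1 byte(s))
  byte[2]=0xA3 cont=1 payload=0x23=35: acc |= 35<<0 -> acc=35 shift=7
  byte[3]=0x64 cont=0 payload=0x64=100: acc |= 100<<7 -> acc=12835 shift=14 [end]
Varint 3: bytes[2:4] = A3 64 -> value 12835 (2 byte(s))
  byte[4]=0xE2 cont=1 payload=0x62=98: acc |= 98<<0 -> acc=98 shift=7
  byte[5]=0x7C cont=0 payload=0x7C=124: acc |= 124<<7 -> acc=15970 shift=14 [end]
Varint 4: bytes[4:6] = E2 7C -> value 15970 (2 byte(s))
  byte[6]=0xC7 cont=1 payload=0x47=71: acc |= 71<<0 -> acc=71 shift=7
  byte[7]=0xA9 cont=1 payload=0x29=41: acc |= 41<<7 -> acc=5319 shift=14
  byte[8]=0x4D cont=0 payload=0x4D=77: acc |= 77<<14 -> acc=1266887 shift=21 [end]
Varint 5: bytes[6:9] = C7 A9 4D -> value 1266887 (3 byte(s))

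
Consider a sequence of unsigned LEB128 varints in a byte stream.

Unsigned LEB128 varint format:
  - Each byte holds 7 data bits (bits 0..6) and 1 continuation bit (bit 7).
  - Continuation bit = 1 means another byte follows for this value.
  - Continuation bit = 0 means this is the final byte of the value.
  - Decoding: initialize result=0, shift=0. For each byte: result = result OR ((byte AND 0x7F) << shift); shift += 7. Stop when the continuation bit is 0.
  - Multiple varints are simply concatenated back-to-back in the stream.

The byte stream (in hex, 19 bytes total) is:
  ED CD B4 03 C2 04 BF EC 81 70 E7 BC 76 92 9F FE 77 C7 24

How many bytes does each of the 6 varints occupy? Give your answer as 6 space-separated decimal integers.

  byte[0]=0xED cont=1 payload=0x6D=109: acc |= 109<<0 -> acc=109 shift=7
  byte[1]=0xCD cont=1 payload=0x4D=77: acc |= 77<<7 -> acc=9965 shift=14
  byte[2]=0xB4 cont=1 payload=0x34=52: acc |= 52<<14 -> acc=861933 shift=21
  byte[3]=0x03 cont=0 payload=0x03=3: acc |= 3<<21 -> acc=7153389 shift=28 [end]
Varint 1: bytes[0:4] = ED CD B4 03 -> value 7153389 (4 byte(s))
  byte[4]=0xC2 cont=1 payload=0x42=66: acc |= 66<<0 -> acc=66 shift=7
  byte[5]=0x04 cont=0 payload=0x04=4: acc |= 4<<7 -> acc=578 shift=14 [end]
Varint 2: bytes[4:6] = C2 04 -> value 578 (2 byte(s))
  byte[6]=0xBF cont=1 payload=0x3F=63: acc |= 63<<0 -> acc=63 shift=7
  byte[7]=0xEC cont=1 payload=0x6C=108: acc |= 108<<7 -> acc=13887 shift=14
  byte[8]=0x81 cont=1 payload=0x01=1: acc |= 1<<14 -> acc=30271 shift=21
  byte[9]=0x70 cont=0 payload=0x70=112: acc |= 112<<21 -> acc=234911295 shift=28 [end]
Varint 3: bytes[6:10] = BF EC 81 70 -> value 234911295 (4 byte(s))
  byte[10]=0xE7 cont=1 payload=0x67=103: acc |= 103<<0 -> acc=103 shift=7
  byte[11]=0xBC cont=1 payload=0x3C=60: acc |= 60<<7 -> acc=7783 shift=14
  byte[12]=0x76 cont=0 payload=0x76=118: acc |= 118<<14 -> acc=1941095 shift=21 [end]
Varint 4: bytes[10:13] = E7 BC 76 -> value 1941095 (3 byte(s))
  byte[13]=0x92 cont=1 payload=0x12=18: acc |= 18<<0 -> acc=18 shift=7
  byte[14]=0x9F cont=1 payload=0x1F=31: acc |= 31<<7 -> acc=3986 shift=14
  byte[15]=0xFE cont=1 payload=0x7E=126: acc |= 126<<14 -> acc=2068370 shift=21
  byte[16]=0x77 cont=0 payload=0x77=119: acc |= 119<<21 -> acc=251629458 shift=28 [end]
Varint 5: bytes[13:17] = 92 9F FE 77 -> value 251629458 (4 byte(s))
  byte[17]=0xC7 cont=1 payload=0x47=71: acc |= 71<<0 -> acc=71 shift=7
  byte[18]=0x24 cont=0 payload=0x24=36: acc |= 36<<7 -> acc=4679 shift=14 [end]
Varint 6: bytes[17:19] = C7 24 -> value 4679 (2 byte(s))

Answer: 4 2 4 3 4 2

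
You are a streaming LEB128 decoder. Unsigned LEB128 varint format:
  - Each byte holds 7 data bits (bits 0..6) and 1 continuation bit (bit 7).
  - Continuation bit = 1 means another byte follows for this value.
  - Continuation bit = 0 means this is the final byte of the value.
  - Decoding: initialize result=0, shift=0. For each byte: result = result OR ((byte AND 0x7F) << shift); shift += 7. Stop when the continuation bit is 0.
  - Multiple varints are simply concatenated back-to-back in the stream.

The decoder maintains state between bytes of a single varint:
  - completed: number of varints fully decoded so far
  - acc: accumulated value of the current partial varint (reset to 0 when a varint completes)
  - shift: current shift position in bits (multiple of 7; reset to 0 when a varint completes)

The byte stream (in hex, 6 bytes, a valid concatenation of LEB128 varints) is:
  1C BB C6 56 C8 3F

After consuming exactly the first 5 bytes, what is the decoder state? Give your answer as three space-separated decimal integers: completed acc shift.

Answer: 2 72 7

Derivation:
byte[0]=0x1C cont=0 payload=0x1C: varint #1 complete (value=28); reset -> completed=1 acc=0 shift=0
byte[1]=0xBB cont=1 payload=0x3B: acc |= 59<<0 -> completed=1 acc=59 shift=7
byte[2]=0xC6 cont=1 payload=0x46: acc |= 70<<7 -> completed=1 acc=9019 shift=14
byte[3]=0x56 cont=0 payload=0x56: varint #2 complete (value=1418043); reset -> completed=2 acc=0 shift=0
byte[4]=0xC8 cont=1 payload=0x48: acc |= 72<<0 -> completed=2 acc=72 shift=7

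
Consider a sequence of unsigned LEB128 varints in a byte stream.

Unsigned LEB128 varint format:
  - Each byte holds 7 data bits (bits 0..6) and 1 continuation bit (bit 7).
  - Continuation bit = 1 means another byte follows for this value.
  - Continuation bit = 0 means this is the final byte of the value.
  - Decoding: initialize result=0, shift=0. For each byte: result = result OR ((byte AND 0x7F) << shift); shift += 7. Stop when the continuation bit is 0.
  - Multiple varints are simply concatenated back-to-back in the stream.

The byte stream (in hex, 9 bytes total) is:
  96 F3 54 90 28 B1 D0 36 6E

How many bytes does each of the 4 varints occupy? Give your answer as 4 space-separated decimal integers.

  byte[0]=0x96 cont=1 payload=0x16=22: acc |= 22<<0 -> acc=22 shift=7
  byte[1]=0xF3 cont=1 payload=0x73=115: acc |= 115<<7 -> acc=14742 shift=14
  byte[2]=0x54 cont=0 payload=0x54=84: acc |= 84<<14 -> acc=1390998 shift=21 [end]
Varint 1: bytes[0:3] = 96 F3 54 -> value 1390998 (3 byte(s))
  byte[3]=0x90 cont=1 payload=0x10=16: acc |= 16<<0 -> acc=16 shift=7
  byte[4]=0x28 cont=0 payload=0x28=40: acc |= 40<<7 -> acc=5136 shift=14 [end]
Varint 2: bytes[3:5] = 90 28 -> value 5136 (2 byte(s))
  byte[5]=0xB1 cont=1 payload=0x31=49: acc |= 49<<0 -> acc=49 shift=7
  byte[6]=0xD0 cont=1 payload=0x50=80: acc |= 80<<7 -> acc=10289 shift=14
  byte[7]=0x36 cont=0 payload=0x36=54: acc |= 54<<14 -> acc=895025 shift=21 [end]
Varint 3: bytes[5:8] = B1 D0 36 -> value 895025 (3 byte(s))
  byte[8]=0x6E cont=0 payload=0x6E=110: acc |= 110<<0 -> acc=110 shift=7 [end]
Varint 4: bytes[8:9] = 6E -> value 110 (1 byte(s))

Answer: 3 2 3 1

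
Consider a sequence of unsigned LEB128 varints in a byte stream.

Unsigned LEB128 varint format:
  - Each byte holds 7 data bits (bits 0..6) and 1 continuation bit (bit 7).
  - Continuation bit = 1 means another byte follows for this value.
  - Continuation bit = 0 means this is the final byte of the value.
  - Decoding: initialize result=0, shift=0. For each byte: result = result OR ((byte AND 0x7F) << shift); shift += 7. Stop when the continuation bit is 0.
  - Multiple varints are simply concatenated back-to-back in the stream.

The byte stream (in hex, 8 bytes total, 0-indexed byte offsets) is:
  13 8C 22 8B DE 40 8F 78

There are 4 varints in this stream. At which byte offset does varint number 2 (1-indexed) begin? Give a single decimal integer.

Answer: 1

Derivation:
  byte[0]=0x13 cont=0 payload=0x13=19: acc |= 19<<0 -> acc=19 shift=7 [end]
Varint 1: bytes[0:1] = 13 -> value 19 (1 byte(s))
  byte[1]=0x8C cont=1 payload=0x0C=12: acc |= 12<<0 -> acc=12 shift=7
  byte[2]=0x22 cont=0 payload=0x22=34: acc |= 34<<7 -> acc=4364 shift=14 [end]
Varint 2: bytes[1:3] = 8C 22 -> value 4364 (2 byte(s))
  byte[3]=0x8B cont=1 payload=0x0B=11: acc |= 11<<0 -> acc=11 shift=7
  byte[4]=0xDE cont=1 payload=0x5E=94: acc |= 94<<7 -> acc=12043 shift=14
  byte[5]=0x40 cont=0 payload=0x40=64: acc |= 64<<14 -> acc=1060619 shift=21 [end]
Varint 3: bytes[3:6] = 8B DE 40 -> value 1060619 (3 byte(s))
  byte[6]=0x8F cont=1 payload=0x0F=15: acc |= 15<<0 -> acc=15 shift=7
  byte[7]=0x78 cont=0 payload=0x78=120: acc |= 120<<7 -> acc=15375 shift=14 [end]
Varint 4: bytes[6:8] = 8F 78 -> value 15375 (2 byte(s))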